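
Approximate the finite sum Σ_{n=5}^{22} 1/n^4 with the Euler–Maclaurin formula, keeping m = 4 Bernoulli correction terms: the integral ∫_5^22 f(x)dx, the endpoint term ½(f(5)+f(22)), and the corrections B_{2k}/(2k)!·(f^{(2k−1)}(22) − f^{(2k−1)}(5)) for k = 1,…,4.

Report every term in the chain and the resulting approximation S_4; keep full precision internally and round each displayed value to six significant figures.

The integral term ∫_5^22 1/x^4 dx = 0.00263536.
Boundary: ½(f(5) + f(22)) = ½(0.00160000 + 4.26883e-06) = 0.000802134.
Running total after boundary: 0.00343750.
Order-1 term: 1/12 · (-7.76152e-07 − (-0.00128000)) = 0.000106602.
Partial sum through k=1: 0.00354410.
Order-2 term: −1/720 · (-4.81086e-08 − (-0.00153600)) = -2.13327e-06.
Partial sum through k=2: 0.00354197.
Order-3 term: 1/30240 · (-5.56628e-09 − (-0.00344064)) = 1.13778e-07.
Partial sum through k=3: 0.00354208.
Order-4 term: −1/1209600 · (-1.03505e-09 − (-0.0123863)) = -1.02400e-08.

S_4 ≈ 0.00354207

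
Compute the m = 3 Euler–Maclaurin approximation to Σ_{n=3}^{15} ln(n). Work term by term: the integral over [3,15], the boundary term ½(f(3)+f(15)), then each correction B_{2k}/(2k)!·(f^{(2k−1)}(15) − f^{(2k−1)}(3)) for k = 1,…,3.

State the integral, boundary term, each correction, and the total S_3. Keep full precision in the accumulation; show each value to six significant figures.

∫_3^15 ln(x) dx evaluates to 25.3249.
Endpoint term: (f(3) + f(15))/2 = (1.09861 + 2.70805)/2 = 1.90333.
Running total after boundary: 27.2282.
k=1: B_{2}/(2)! × [f^{(1)}(15) − f^{(1)}(3)] = 1/12 × (0.0666667 − 0.333333) = -0.0222222.
Partial sum through k=1: 27.2060.
k=2: B_{4}/(4)! × [f^{(3)}(15) − f^{(3)}(3)] = −1/720 × (0.000592593 − 0.0740741) = 0.000102058.
Partial sum through k=2: 27.2061.
k=3: B_{6}/(6)! × [f^{(5)}(15) − f^{(5)}(3)] = 1/30240 × (3.16049e-05 − 0.0987654) = -3.26501e-06.

S_3 ≈ 27.2061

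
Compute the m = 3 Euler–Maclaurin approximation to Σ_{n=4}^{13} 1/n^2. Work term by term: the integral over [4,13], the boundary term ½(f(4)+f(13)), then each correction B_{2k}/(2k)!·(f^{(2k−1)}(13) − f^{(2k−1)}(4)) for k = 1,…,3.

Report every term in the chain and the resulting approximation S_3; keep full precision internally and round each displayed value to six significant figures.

S_3 ≈ 0.209783

Integral: ∫_4^13 1/x^2 dx = 0.173077.
Boundary: ½(f(4) + f(13)) = ½(0.0625000 + 0.00591716) = 0.0342086.
So far: 0.207286.
Order-1 term: 1/12 · (-0.000910332 − (-0.0312500)) = 0.00252831.
Partial sum through k=1: 0.209814.
Order-2 term: −1/720 · (-6.46390e-05 − (-0.0234375)) = -3.24623e-05.
Partial sum through k=2: 0.209781.
Order-3 term: 1/30240 · (-1.14744e-05 − (-0.0439453)) = 1.45284e-06.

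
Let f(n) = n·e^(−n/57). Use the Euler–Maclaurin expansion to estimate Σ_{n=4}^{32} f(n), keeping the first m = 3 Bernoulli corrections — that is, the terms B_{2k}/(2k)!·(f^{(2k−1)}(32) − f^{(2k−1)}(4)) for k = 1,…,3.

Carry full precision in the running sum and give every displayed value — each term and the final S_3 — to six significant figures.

Integral: ∫_4^32 x·e^(−x/57) dx = 347.685.
½[f(4) + f(32)] = ½[3.72892 + 18.2531] = 10.9910.
Integral + boundary = 358.676.
k=1: B_{2}/(2)! × [f^{(1)}(32) − f^{(1)}(4)] = 1/12 × (0.250179 − 0.866811) = -0.0513860.
Running total after k=1: 358.625.
k=2: B_{4}/(4)! × [f^{(3)}(32) − f^{(3)}(4)] = −1/720 × (0.000428130 − 0.000840650) = 5.72944e-07.
Running total after k=2: 358.625.
k=3: B_{6}/(6)! × [f^{(5)}(32) − f^{(5)}(4)] = 1/30240 × (2.39846e-07 − 4.35367e-07) = -6.46565e-12.

S_3 ≈ 358.625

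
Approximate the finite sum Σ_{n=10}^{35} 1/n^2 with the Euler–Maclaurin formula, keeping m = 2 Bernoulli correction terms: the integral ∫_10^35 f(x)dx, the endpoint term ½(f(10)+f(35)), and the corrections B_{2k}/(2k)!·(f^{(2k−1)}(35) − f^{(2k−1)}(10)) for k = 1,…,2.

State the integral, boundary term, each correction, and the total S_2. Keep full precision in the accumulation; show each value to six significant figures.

∫_10^35 1/x^2 dx evaluates to 0.0714286.
½[f(10) + f(35)] = ½[0.0100000 + 0.000816327] = 0.00540816.
Running total after boundary: 0.0768367.
Order-1 term: 1/12 · (-4.66472e-05 − (-0.00200000)) = 0.000162779.
Partial sum through k=1: 0.0769995.
Order-2 term: −1/720 · (-4.56952e-07 − (-0.000240000)) = -3.32699e-07.

S_2 ≈ 0.0769992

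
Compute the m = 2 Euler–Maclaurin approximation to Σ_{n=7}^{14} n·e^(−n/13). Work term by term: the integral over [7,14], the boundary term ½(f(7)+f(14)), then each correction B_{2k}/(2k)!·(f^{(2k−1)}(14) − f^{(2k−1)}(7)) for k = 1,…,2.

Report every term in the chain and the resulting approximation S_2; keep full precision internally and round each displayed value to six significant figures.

S_2 ≈ 36.5851

∫_7^14 x·e^(−x/13) dx evaluates to 32.1825.
½[f(7) + f(14)] = ½[4.08552 + 4.76899] = 4.42725.
So far: 36.6097.
Order-1 term: 1/12 · (-0.0262032 − 0.269375) = -0.0246315.
Partial sum through k=1: 36.5851.
Order-2 term: −1/720 · (0.00387622 − 0.00850098) = 6.42328e-06.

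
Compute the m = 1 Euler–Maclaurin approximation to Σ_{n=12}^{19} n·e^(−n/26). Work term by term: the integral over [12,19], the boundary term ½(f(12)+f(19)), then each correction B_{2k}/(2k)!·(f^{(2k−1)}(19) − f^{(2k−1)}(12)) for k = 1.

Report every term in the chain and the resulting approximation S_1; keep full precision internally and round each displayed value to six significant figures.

∫_12^19 x·e^(−x/26) dx evaluates to 59.3495.
½[f(12) + f(19)] = ½[7.56376 + 9.14923] = 8.35649.
Integral + boundary = 67.7060.
Order-1 term: 1/12 · (0.129645 − 0.339399) = -0.0174795.

S_1 ≈ 67.6885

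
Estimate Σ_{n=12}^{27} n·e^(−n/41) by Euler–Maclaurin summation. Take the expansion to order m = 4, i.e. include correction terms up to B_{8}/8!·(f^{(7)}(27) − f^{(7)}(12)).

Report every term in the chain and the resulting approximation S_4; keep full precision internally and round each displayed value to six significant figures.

S_4 ≈ 189.964

∫_12^27 x·e^(−x/41) dx evaluates to 178.528.
½[f(12) + f(27)] = ½[8.95510 + 13.9754] = 11.4653.
Integral + boundary = 189.994.
k=1: B_{2}/(2)! × [f^{(1)}(27) − f^{(1)}(12)] = 1/12 × (0.176744 − 0.527842) = -0.0292581.
Partial sum through k=1: 189.964.
k=2: B_{4}/(4)! × [f^{(3)}(27) − f^{(3)}(12)] = −1/720 × (0.000720976 − 0.00120188) = 6.67921e-07.
Partial sum through k=2: 189.964.
k=3: B_{6}/(6)! × [f^{(5)}(27) − f^{(5)}(12)] = 1/30240 × (7.95247e-07 − 1.24316e-06) = -1.48120e-11.
Partial sum through k=3: 189.964.
k=4: B_{8}/(8)! × [f^{(7)}(27) − f^{(7)}(12)] = −1/1209600 × (6.91015e-10 − 1.05374e-09) = 2.99875e-16.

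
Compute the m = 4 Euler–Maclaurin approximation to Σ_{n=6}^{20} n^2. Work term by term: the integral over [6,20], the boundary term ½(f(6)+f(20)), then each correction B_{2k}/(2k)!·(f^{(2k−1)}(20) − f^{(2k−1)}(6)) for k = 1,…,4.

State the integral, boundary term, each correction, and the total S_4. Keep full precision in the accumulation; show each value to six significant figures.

Integral: ∫_6^20 x^2 dx = 2594.67.
Boundary: ½(f(6) + f(20)) = ½(36.0000 + 400.000) = 218.000.
Integral + boundary = 2812.67.
k=1: B_{2}/(2)! × [f^{(1)}(20) − f^{(1)}(6)] = 1/12 × (40.0000 − 12.0000) = 2.33333.
Partial sum through k=1: 2815.00.
k=2: B_{4}/(4)! × [f^{(3)}(20) − f^{(3)}(6)] = −1/720 × (0.00000 − 0.00000) = 0.00000.
Partial sum through k=2: 2815.00.
k=3: B_{6}/(6)! × [f^{(5)}(20) − f^{(5)}(6)] = 1/30240 × (0.00000 − 0.00000) = 0.00000.
Partial sum through k=3: 2815.00.
k=4: B_{8}/(8)! × [f^{(7)}(20) − f^{(7)}(6)] = −1/1209600 × (0.00000 − 0.00000) = 0.00000.

S_4 ≈ 2815.00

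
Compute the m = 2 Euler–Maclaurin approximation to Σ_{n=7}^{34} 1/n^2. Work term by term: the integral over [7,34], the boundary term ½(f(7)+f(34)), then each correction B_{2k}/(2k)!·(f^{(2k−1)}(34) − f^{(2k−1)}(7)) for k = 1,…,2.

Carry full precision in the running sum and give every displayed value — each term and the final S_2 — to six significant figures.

Integral: ∫_7^34 1/x^2 dx = 0.113445.
Boundary: ½(f(7) + f(34)) = ½(0.0204082 + 0.000865052) = 0.0106366.
So far: 0.124082.
k=1: B_{2}/(2)! × [f^{(1)}(34) − f^{(1)}(7)] = 1/12 × (-5.08854e-05 − (-0.00583090)) = 0.000481668.
Partial sum through k=1: 0.124564.
k=2: B_{4}/(4)! × [f^{(3)}(34) − f^{(3)}(7)] = −1/720 × (-5.28222e-07 − (-0.00142798)) = -1.98257e-06.

S_2 ≈ 0.124562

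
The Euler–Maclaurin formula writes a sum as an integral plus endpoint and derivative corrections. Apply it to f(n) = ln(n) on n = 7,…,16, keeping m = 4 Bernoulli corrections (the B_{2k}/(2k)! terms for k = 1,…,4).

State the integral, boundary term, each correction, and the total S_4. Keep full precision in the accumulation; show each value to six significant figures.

S_4 ≈ 24.0926

The integral term ∫_7^16 ln(x) dx = 21.7400.
½[f(7) + f(16)] = ½[1.94591 + 2.77259] = 2.35925.
Running total after boundary: 24.0993.
Correction k=1: B_{2}/2! · (f^{(1)}(16) − f^{(1)}(7)) = 1/12 · (0.0625000 − 0.142857) = -0.00669643.
Running total after k=1: 24.0926.
Correction k=2: B_{4}/4! · (f^{(3)}(16) − f^{(3)}(7)) = −1/720 · (0.000488281 − 0.00583090) = 7.42031e-06.
Running total after k=2: 24.0926.
Correction k=3: B_{6}/6! · (f^{(5)}(16) − f^{(5)}(7)) = 1/30240 · (2.28882e-05 − 0.00142798) = -4.64646e-08.
Running total after k=3: 24.0926.
Correction k=4: B_{8}/8! · (f^{(7)}(16) − f^{(7)}(7)) = −1/1209600 · (2.68221e-06 − 0.000874271) = 7.20560e-10.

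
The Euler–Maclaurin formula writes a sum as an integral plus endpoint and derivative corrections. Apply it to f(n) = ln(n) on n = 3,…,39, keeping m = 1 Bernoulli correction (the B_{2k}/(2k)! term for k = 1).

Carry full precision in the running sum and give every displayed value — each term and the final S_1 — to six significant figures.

Integral: ∫_3^39 ln(x) dx = 103.583.
½[f(3) + f(39)] = ½[1.09861 + 3.66356] = 2.38109.
So far: 105.964.
Order-1 term: 1/12 · (0.0256410 − 0.333333) = -0.0256410.

S_1 ≈ 105.939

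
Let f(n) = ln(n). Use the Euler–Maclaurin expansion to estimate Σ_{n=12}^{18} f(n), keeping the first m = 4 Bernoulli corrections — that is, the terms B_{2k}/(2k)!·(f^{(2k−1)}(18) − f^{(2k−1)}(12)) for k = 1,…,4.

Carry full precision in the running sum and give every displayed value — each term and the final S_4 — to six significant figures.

S_4 ≈ 18.8931

The integral term ∫_12^18 ln(x) dx = 16.2078.
Boundary: ½(f(12) + f(18)) = ½(2.48491 + 2.89037) = 2.68764.
So far: 18.8955.
Order-1 term: 1/12 · (0.0555556 − 0.0833333) = -0.00231481.
Running total after k=1: 18.8931.
Order-2 term: −1/720 · (0.000342936 − 0.00115741) = 1.13121e-06.
Running total after k=2: 18.8931.
Order-3 term: 1/30240 · (1.27013e-05 − 9.64506e-05) = -2.76949e-09.
Running total after k=3: 18.8931.
Order-4 term: −1/1209600 · (1.17605e-06 − 2.00939e-05) = 1.56397e-11.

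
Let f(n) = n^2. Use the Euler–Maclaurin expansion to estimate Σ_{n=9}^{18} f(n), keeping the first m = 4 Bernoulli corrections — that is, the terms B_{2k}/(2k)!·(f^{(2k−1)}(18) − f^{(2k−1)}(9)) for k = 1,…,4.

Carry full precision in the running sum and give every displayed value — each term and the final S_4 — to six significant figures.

The integral term ∫_9^18 x^2 dx = 1701.00.
Endpoint term: (f(9) + f(18))/2 = (81.0000 + 324.000)/2 = 202.500.
Running total after boundary: 1903.50.
Correction k=1: B_{2}/2! · (f^{(1)}(18) − f^{(1)}(9)) = 1/12 · (36.0000 − 18.0000) = 1.50000.
Partial sum through k=1: 1905.00.
Correction k=2: B_{4}/4! · (f^{(3)}(18) − f^{(3)}(9)) = −1/720 · (0.00000 − 0.00000) = 0.00000.
Partial sum through k=2: 1905.00.
Correction k=3: B_{6}/6! · (f^{(5)}(18) − f^{(5)}(9)) = 1/30240 · (0.00000 − 0.00000) = 0.00000.
Partial sum through k=3: 1905.00.
Correction k=4: B_{8}/8! · (f^{(7)}(18) − f^{(7)}(9)) = −1/1209600 · (0.00000 − 0.00000) = 0.00000.

S_4 ≈ 1905.00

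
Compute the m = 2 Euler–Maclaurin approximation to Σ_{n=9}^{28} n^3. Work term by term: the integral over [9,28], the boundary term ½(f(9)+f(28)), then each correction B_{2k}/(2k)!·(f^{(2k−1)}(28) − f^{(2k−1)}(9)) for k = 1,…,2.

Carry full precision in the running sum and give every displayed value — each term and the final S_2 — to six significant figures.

∫_9^28 x^3 dx evaluates to 152024.
½[f(9) + f(28)] = ½[729.000 + 21952.0] = 11340.5.
Running total after boundary: 163364.
k=1: B_{2}/(2)! × [f^{(1)}(28) − f^{(1)}(9)] = 1/12 × (2352.00 − 243.000) = 175.750.
After k=1: 163540.
k=2: B_{4}/(4)! × [f^{(3)}(28) − f^{(3)}(9)] = −1/720 × (6.00000 − 6.00000) = 0.00000.

S_2 ≈ 163540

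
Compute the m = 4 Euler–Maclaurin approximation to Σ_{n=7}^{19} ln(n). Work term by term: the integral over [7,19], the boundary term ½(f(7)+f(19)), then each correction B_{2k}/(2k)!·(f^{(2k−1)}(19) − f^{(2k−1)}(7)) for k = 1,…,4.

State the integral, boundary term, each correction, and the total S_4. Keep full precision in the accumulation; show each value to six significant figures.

The integral term ∫_7^19 ln(x) dx = 30.3230.
½[f(7) + f(19)] = ½[1.94591 + 2.94444] = 2.44517.
Running total after boundary: 32.7681.
k=1: B_{2}/(2)! × [f^{(1)}(19) − f^{(1)}(7)] = 1/12 × (0.0526316 − 0.142857) = -0.00751880.
Partial sum through k=1: 32.7606.
k=2: B_{4}/(4)! × [f^{(3)}(19) − f^{(3)}(7)] = −1/720 × (0.000291588 − 0.00583090) = 7.69349e-06.
Partial sum through k=2: 32.7606.
k=3: B_{6}/(6)! × [f^{(5)}(19) − f^{(5)}(7)] = 1/30240 × (9.69267e-06 − 0.00142798) = -4.69009e-08.
Partial sum through k=3: 32.7606.
k=4: B_{8}/(8)! × [f^{(7)}(19) − f^{(7)}(7)] = −1/1209600 × (8.05485e-07 − 0.000874271) = 7.22111e-10.

S_4 ≈ 32.7606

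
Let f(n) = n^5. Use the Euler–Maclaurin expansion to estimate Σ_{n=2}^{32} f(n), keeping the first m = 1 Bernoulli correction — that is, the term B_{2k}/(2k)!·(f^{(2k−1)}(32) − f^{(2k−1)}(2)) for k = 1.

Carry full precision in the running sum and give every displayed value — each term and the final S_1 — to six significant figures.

Integral: ∫_2^32 x^5 dx = 1.78957e+08.
Endpoint term: (f(2) + f(32))/2 = (32.0000 + 3.35544e+07)/2 = 1.67772e+07.
Integral + boundary = 1.95734e+08.
Order-1 term: 1/12 · (5.24288e+06 − 80.0000) = 436900.

S_1 ≈ 1.96171e+08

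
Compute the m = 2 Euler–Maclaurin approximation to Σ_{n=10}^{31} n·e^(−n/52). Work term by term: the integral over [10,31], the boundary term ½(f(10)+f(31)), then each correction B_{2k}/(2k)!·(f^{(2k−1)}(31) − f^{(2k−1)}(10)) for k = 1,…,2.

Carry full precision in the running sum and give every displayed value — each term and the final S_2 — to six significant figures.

S_2 ≈ 294.800

Integral: ∫_10^31 x·e^(−x/52) dx = 282.172.
Endpoint term: (f(10) + f(31))/2 = (8.25053 + 17.0787)/2 = 12.6646.
Running total after boundary: 294.837.
Correction k=1: B_{2}/2! · (f^{(1)}(31) − f^{(1)}(10)) = 1/12 · (0.222490 − 0.666389) = -0.0369916.
After k=1: 294.800.
Correction k=2: B_{4}/4! · (f^{(3)}(31) − f^{(3)}(10)) = −1/720 · (0.000489772 − 0.000856692) = 5.09611e-07.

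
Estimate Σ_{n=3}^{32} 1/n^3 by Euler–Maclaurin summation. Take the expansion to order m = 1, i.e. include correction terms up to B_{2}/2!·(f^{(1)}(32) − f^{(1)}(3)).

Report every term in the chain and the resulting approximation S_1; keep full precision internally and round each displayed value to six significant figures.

S_1 ≈ 0.0766872

The integral term ∫_3^32 1/x^3 dx = 0.0550673.
Boundary: ½(f(3) + f(32)) = ½(0.0370370 + 3.05176e-05) = 0.0185338.
So far: 0.0736011.
Order-1 term: 1/12 · (-2.86102e-06 − (-0.0370370)) = 0.00308618.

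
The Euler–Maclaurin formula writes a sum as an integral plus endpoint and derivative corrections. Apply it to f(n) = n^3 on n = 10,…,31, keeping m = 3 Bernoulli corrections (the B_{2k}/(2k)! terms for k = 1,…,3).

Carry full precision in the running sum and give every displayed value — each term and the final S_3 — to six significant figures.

The integral term ∫_10^31 x^3 dx = 228380.
½[f(10) + f(31)] = ½[1000.00 + 29791.0] = 15395.5.
Running total after boundary: 243776.
Order-1 term: 1/12 · (2883.00 − 300.000) = 215.250.
Running total after k=1: 243991.
Order-2 term: −1/720 · (6.00000 − 6.00000) = 0.00000.
Running total after k=2: 243991.
Order-3 term: 1/30240 · (0.00000 − 0.00000) = 0.00000.

S_3 ≈ 243991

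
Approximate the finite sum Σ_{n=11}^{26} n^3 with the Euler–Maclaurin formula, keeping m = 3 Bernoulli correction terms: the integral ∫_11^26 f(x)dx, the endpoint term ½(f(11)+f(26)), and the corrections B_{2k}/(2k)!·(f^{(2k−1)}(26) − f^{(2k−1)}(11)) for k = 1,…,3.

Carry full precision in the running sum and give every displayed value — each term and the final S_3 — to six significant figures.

Integral: ∫_11^26 x^3 dx = 110584.
Endpoint term: (f(11) + f(26))/2 = (1331.00 + 17576.0)/2 = 9453.50.
So far: 120037.
Order-1 term: 1/12 · (2028.00 − 363.000) = 138.750.
After k=1: 120176.
Order-2 term: −1/720 · (6.00000 − 6.00000) = 0.00000.
After k=2: 120176.
Order-3 term: 1/30240 · (0.00000 − 0.00000) = 0.00000.

S_3 ≈ 120176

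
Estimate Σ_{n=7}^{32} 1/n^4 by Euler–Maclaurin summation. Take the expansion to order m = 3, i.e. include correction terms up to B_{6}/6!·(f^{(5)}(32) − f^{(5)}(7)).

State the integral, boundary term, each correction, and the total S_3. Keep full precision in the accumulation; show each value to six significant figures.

S_3 ≈ 0.00118999

∫_7^32 1/x^4 dx evaluates to 0.000961645.
½[f(7) + f(32)] = ½[0.000416493 + 9.53674e-07] = 0.000208723.
Running total after boundary: 0.00117037.
Order-1 term: 1/12 · (-1.19209e-07 − (-0.000237996)) = 1.98231e-05.
Running total after k=1: 0.00119019.
Order-2 term: −1/720 · (-3.49246e-09 − (-0.000145712)) = -2.02373e-07.
Running total after k=2: 0.00118999.
Order-3 term: 1/30240 · (-1.90994e-10 − (-0.000166528)) = 5.50687e-09.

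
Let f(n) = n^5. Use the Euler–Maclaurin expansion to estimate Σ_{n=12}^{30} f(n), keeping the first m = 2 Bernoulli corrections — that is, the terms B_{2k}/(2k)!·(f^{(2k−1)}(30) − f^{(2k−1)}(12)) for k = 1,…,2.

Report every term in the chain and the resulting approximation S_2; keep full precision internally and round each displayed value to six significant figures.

S_2 ≈ 1.33606e+08

∫_12^30 x^5 dx evaluates to 1.21002e+08.
Endpoint term: (f(12) + f(30))/2 = (248832 + 2.43000e+07)/2 = 1.22744e+07.
So far: 1.33277e+08.
k=1: B_{2}/(2)! × [f^{(1)}(30) − f^{(1)}(12)] = 1/12 × (4.05000e+06 − 103680) = 328860.
After k=1: 1.33606e+08.
k=2: B_{4}/(4)! × [f^{(3)}(30) − f^{(3)}(12)] = −1/720 × (54000.0 − 8640.00) = -63.0000.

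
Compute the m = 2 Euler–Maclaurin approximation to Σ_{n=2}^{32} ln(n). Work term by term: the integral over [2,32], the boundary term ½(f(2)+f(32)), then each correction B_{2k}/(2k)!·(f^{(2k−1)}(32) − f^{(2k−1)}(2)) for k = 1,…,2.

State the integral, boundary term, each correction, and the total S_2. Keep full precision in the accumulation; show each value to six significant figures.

S_2 ≈ 81.5580

Integral: ∫_2^32 ln(x) dx = 79.5173.
Boundary: ½(f(2) + f(32)) = ½(0.693147 + 3.46574) = 2.07944.
So far: 81.5967.
Correction k=1: B_{2}/2! · (f^{(1)}(32) − f^{(1)}(2)) = 1/12 · (0.0312500 − 0.500000) = -0.0390625.
Partial sum through k=1: 81.5576.
Correction k=2: B_{4}/4! · (f^{(3)}(32) − f^{(3)}(2)) = −1/720 · (6.10352e-05 − 0.250000) = 0.000347137.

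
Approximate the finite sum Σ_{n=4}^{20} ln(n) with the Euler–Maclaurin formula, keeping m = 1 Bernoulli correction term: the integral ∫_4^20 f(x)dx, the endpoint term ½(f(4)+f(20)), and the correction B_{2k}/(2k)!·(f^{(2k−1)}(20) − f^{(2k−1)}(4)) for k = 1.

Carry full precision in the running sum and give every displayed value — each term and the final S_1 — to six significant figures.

The integral term ∫_4^20 ln(x) dx = 38.3695.
Endpoint term: (f(4) + f(20))/2 = (1.38629 + 2.99573)/2 = 2.19101.
Running total after boundary: 40.5605.
Correction k=1: B_{2}/2! · (f^{(1)}(20) − f^{(1)}(4)) = 1/12 · (0.0500000 − 0.250000) = -0.0166667.

S_1 ≈ 40.5438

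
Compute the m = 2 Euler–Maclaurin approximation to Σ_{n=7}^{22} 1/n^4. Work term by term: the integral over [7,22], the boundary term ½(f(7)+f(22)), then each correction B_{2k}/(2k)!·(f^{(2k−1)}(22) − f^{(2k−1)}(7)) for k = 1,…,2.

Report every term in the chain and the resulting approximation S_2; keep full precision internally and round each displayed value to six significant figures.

The integral term ∫_7^22 1/x^4 dx = 0.000940513.
Endpoint term: (f(7) + f(22))/2 = (0.000416493 + 4.26883e-06)/2 = 0.000210381.
Integral + boundary = 0.00115089.
Correction k=1: B_{2}/2! · (f^{(1)}(22) − f^{(1)}(7)) = 1/12 · (-7.76152e-07 − (-0.000237996)) = 1.97683e-05.
After k=1: 0.00117066.
Correction k=2: B_{4}/4! · (f^{(3)}(22) − f^{(3)}(7)) = −1/720 · (-4.81086e-08 − (-0.000145712)) = -2.02311e-07.

S_2 ≈ 0.00117046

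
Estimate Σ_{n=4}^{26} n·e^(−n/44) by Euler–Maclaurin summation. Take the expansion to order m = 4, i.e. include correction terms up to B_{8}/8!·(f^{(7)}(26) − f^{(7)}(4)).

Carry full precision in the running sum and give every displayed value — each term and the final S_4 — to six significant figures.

The integral term ∫_4^26 x·e^(−x/44) dx = 222.692.
Endpoint term: (f(4) + f(26))/2 = (3.65240 + 14.3994)/2 = 9.02591.
So far: 231.718.
k=1: B_{2}/(2)! × [f^{(1)}(26) − f^{(1)}(4)] = 1/12 × (0.226564 − 0.830092) = -0.0502939.
Running total after k=1: 231.668.
k=2: B_{4}/(4)! × [f^{(3)}(26) − f^{(3)}(4)] = −1/720 × (0.000689159 − 0.00137205) = 9.48463e-07.
Running total after k=2: 231.668.
k=3: B_{6}/(6)! × [f^{(5)}(26) − f^{(5)}(4)] = 1/30240 × (6.51493e-07 − 1.19594e-06) = -1.80042e-11.
Running total after k=3: 231.668.
k=4: B_{8}/(8)! × [f^{(7)}(26) − f^{(7)}(4)] = −1/1209600 × (4.89161e-10 − 8.69408e-10) = 3.14357e-16.

S_4 ≈ 231.668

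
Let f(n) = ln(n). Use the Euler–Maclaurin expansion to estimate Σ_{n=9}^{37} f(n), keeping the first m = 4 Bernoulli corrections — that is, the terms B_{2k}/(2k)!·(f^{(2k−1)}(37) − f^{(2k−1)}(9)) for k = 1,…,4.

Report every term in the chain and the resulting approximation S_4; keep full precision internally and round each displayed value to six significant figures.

S_4 ≈ 88.7260

∫_9^37 ln(x) dx evaluates to 85.8289.
Boundary: ½(f(9) + f(37)) = ½(2.19722 + 3.61092) = 2.90407.
So far: 88.7330.
Correction k=1: B_{2}/2! · (f^{(1)}(37) − f^{(1)}(9)) = 1/12 · (0.0270270 − 0.111111) = -0.00700701.
After k=1: 88.7260.
Correction k=2: B_{4}/4! · (f^{(3)}(37) − f^{(3)}(9)) = −1/720 · (3.94843e-05 − 0.00274348) = 3.75556e-06.
After k=2: 88.7260.
Correction k=3: B_{6}/6! · (f^{(5)}(37) − f^{(5)}(9)) = 1/30240 · (3.46101e-07 − 0.000406442) = -1.34291e-08.
After k=3: 88.7260.
Correction k=4: B_{8}/8! · (f^{(7)}(37) − f^{(7)}(9)) = −1/1209600 · (7.58439e-09 − 0.000150534) = 1.24443e-10.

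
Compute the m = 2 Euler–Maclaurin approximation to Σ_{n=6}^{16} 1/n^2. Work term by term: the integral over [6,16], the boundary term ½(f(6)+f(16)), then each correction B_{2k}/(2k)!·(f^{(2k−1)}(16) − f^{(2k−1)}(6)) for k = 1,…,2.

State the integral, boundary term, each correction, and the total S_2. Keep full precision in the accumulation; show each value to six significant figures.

S_2 ≈ 0.120735

∫_6^16 1/x^2 dx evaluates to 0.104167.
Boundary: ½(f(6) + f(16)) = ½(0.0277778 + 0.00390625) = 0.0158420.
So far: 0.120009.
k=1: B_{2}/(2)! × [f^{(1)}(16) − f^{(1)}(6)] = 1/12 × (-0.000488281 − (-0.00925926)) = 0.000730915.
After k=1: 0.120740.
k=2: B_{4}/(4)! × [f^{(3)}(16) − f^{(3)}(6)] = −1/720 × (-2.28882e-05 − (-0.00308642)) = -4.25490e-06.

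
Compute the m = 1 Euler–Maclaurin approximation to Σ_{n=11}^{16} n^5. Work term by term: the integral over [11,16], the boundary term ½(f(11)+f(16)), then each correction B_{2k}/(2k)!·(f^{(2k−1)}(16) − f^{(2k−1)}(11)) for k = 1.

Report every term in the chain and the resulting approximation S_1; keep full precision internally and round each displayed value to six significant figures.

Integral: ∫_11^16 x^5 dx = 2.50094e+06.
Boundary: ½(f(11) + f(16)) = ½(161051 + 1.04858e+06) = 604814.
Integral + boundary = 3.10576e+06.
Correction k=1: B_{2}/2! · (f^{(1)}(16) − f^{(1)}(11)) = 1/12 · (327680 − 73205.0) = 21206.2.

S_1 ≈ 3.12696e+06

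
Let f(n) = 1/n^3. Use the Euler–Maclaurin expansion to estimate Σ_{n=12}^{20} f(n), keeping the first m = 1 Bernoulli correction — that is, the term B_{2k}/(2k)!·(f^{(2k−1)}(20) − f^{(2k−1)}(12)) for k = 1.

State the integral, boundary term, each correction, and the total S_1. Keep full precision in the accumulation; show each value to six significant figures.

∫_12^20 1/x^3 dx evaluates to 0.00222222.
Endpoint term: (f(12) + f(20))/2 = (0.000578704 + 0.000125000)/2 = 0.000351852.
Running total after boundary: 0.00257407.
k=1: B_{2}/(2)! × [f^{(1)}(20) − f^{(1)}(12)] = 1/12 × (-1.87500e-05 − (-0.000144676)) = 1.04938e-05.

S_1 ≈ 0.00258457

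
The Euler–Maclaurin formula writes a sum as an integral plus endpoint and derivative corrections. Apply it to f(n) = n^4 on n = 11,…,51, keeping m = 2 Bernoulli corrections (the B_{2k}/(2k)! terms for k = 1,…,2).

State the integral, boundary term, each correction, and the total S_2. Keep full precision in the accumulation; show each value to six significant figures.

S_2 ≈ 7.24065e+07

∫_11^51 x^4 dx evaluates to 6.89728e+07.
Boundary: ½(f(11) + f(51)) = ½(14641.0 + 6.76520e+06) = 3.38992e+06.
Integral + boundary = 7.23628e+07.
Correction k=1: B_{2}/2! · (f^{(1)}(51) − f^{(1)}(11)) = 1/12 · (530604 − 5324.00) = 43773.3.
Partial sum through k=1: 7.24065e+07.
Correction k=2: B_{4}/4! · (f^{(3)}(51) − f^{(3)}(11)) = −1/720 · (1224.00 − 264.000) = -1.33333.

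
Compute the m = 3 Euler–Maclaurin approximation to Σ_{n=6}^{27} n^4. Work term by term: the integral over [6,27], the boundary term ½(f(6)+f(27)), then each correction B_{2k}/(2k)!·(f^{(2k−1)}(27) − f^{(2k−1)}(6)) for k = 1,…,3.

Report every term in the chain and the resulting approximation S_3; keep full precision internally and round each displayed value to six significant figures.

∫_6^27 x^4 dx evaluates to 2.86823e+06.
Boundary: ½(f(6) + f(27)) = ½(1296.00 + 531441) = 266368.
Integral + boundary = 3.13459e+06.
k=1: B_{2}/(2)! × [f^{(1)}(27) − f^{(1)}(6)] = 1/12 × (78732.0 − 864.000) = 6489.00.
Running total after k=1: 3.14108e+06.
k=2: B_{4}/(4)! × [f^{(3)}(27) − f^{(3)}(6)] = −1/720 × (648.000 − 144.000) = -0.700000.
Running total after k=2: 3.14108e+06.
k=3: B_{6}/(6)! × [f^{(5)}(27) − f^{(5)}(6)] = 1/30240 × (0.00000 − 0.00000) = 0.00000.

S_3 ≈ 3.14108e+06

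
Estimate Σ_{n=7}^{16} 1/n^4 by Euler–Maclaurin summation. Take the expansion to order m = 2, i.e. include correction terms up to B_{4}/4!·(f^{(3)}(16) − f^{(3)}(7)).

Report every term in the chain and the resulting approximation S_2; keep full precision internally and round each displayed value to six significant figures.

Integral: ∫_7^16 1/x^4 dx = 0.000890437.
Endpoint term: (f(7) + f(16))/2 = (0.000416493 + 1.52588e-05)/2 = 0.000215876.
So far: 0.00110631.
k=1: B_{2}/(2)! × [f^{(1)}(16) − f^{(1)}(7)] = 1/12 × (-3.81470e-06 − (-0.000237996)) = 1.95151e-05.
Partial sum through k=1: 0.00112583.
k=2: B_{4}/(4)! × [f^{(3)}(16) − f^{(3)}(7)] = −1/720 × (-4.47035e-07 − (-0.000145712)) = -2.01757e-07.

S_2 ≈ 0.00112563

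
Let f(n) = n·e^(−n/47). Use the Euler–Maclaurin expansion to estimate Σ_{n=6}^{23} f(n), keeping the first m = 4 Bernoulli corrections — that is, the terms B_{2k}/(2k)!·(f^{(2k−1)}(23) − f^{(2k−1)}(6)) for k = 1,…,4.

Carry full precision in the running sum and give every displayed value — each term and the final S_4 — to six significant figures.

The integral term ∫_6^23 x·e^(−x/47) dx = 175.633.
Endpoint term: (f(6) + f(23))/2 = (5.28092 + 14.0994)/2 = 9.69016.
Integral + boundary = 185.323.
k=1: B_{2}/(2)! × [f^{(1)}(23) − f^{(1)}(6)] = 1/12 × (0.313030 − 0.767793) = -0.0378969.
Partial sum through k=1: 185.286.
k=2: B_{4}/(4)! × [f^{(3)}(23) − f^{(3)}(6)] = −1/720 × (0.000696725 − 0.00114445) = 6.21846e-07.
Partial sum through k=2: 185.286.
k=3: B_{6}/(6)! × [f^{(5)}(23) − f^{(5)}(6)] = 1/30240 × (5.66656e-07 − 8.78829e-07) = -1.03232e-11.
Partial sum through k=3: 185.286.
k=4: B_{8}/(8)! × [f^{(7)}(23) − f^{(7)}(6)] = −1/1209600 × (3.70262e-10 − 5.61146e-10) = 1.57807e-16.

S_4 ≈ 185.286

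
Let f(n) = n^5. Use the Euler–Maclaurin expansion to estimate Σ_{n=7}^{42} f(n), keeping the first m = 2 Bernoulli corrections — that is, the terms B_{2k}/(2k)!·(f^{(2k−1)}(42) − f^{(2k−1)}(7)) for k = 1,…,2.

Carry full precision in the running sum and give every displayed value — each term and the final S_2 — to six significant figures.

∫_7^42 x^5 dx evaluates to 9.14819e+08.
Boundary: ½(f(7) + f(42)) = ½(16807.0 + 1.30691e+08) = 6.53540e+07.
Running total after boundary: 9.80173e+08.
Order-1 term: 1/12 · (1.55585e+07 − 12005.0) = 1.29554e+06.
Partial sum through k=1: 9.81469e+08.
Order-2 term: −1/720 · (105840 − 2940.00) = -142.917.

S_2 ≈ 9.81468e+08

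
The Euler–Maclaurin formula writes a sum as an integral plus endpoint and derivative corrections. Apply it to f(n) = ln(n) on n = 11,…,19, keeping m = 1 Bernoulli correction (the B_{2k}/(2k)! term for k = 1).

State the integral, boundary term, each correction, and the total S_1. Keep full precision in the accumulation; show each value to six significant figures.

∫_11^19 ln(x) dx evaluates to 21.5675.
Endpoint term: (f(11) + f(19))/2 = (2.39790 + 2.94444)/2 = 2.67117.
Running total after boundary: 24.2387.
k=1: B_{2}/(2)! × [f^{(1)}(19) − f^{(1)}(11)] = 1/12 × (0.0526316 − 0.0909091) = -0.00318979.

S_1 ≈ 24.2355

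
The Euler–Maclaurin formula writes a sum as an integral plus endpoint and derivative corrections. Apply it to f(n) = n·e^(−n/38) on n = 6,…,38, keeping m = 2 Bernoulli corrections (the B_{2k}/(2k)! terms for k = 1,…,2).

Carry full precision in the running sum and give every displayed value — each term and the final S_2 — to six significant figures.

Integral: ∫_6^38 x·e^(−x/38) dx = 365.351.
½[f(6) + f(38)] = ½[5.12364 + 13.9794] = 9.55153.
Running total after boundary: 374.903.
k=1: B_{2}/(2)! × [f^{(1)}(38) − f^{(1)}(6)] = 1/12 × (0.00000 − 0.719107) = -0.0599256.
After k=1: 374.843.
k=2: B_{4}/(4)! × [f^{(3)}(38) − f^{(3)}(6)] = −1/720 × (0.000509528 − 0.00168074) = 1.62668e-06.

S_2 ≈ 374.843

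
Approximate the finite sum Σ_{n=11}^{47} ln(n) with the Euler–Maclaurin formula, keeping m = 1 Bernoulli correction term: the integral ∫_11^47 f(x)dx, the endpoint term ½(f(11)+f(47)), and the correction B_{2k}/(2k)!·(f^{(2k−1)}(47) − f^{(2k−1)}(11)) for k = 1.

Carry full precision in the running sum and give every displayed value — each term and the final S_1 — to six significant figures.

The integral term ∫_11^47 ln(x) dx = 118.580.
Boundary: ½(f(11) + f(47)) = ½(2.39790 + 3.85015) = 3.12402.
Integral + boundary = 121.704.
Correction k=1: B_{2}/2! · (f^{(1)}(47) − f^{(1)}(11)) = 1/12 · (0.0212766 − 0.0909091) = -0.00580271.

S_1 ≈ 121.698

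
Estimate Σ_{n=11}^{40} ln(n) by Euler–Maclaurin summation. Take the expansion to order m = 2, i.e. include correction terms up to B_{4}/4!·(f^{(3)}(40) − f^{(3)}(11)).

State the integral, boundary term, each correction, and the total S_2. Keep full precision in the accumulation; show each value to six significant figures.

S_2 ≈ 95.2162

∫_11^40 ln(x) dx evaluates to 92.1783.
Boundary: ½(f(11) + f(40)) = ½(2.39790 + 3.68888) = 3.04339.
Running total after boundary: 95.2217.
Correction k=1: B_{2}/2! · (f^{(1)}(40) − f^{(1)}(11)) = 1/12 · (0.0250000 − 0.0909091) = -0.00549242.
After k=1: 95.2162.
Correction k=2: B_{4}/4! · (f^{(3)}(40) − f^{(3)}(11)) = −1/720 · (3.12500e-05 − 0.00150263) = 2.04358e-06.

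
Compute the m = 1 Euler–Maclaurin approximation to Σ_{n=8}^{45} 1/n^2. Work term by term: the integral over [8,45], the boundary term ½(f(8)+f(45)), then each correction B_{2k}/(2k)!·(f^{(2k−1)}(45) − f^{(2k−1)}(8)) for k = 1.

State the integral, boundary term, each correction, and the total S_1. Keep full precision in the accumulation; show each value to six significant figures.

∫_8^45 1/x^2 dx evaluates to 0.102778.
Boundary: ½(f(8) + f(45)) = ½(0.0156250 + 0.000493827) = 0.00805941.
Running total after boundary: 0.110837.
Correction k=1: B_{2}/2! · (f^{(1)}(45) − f^{(1)}(8)) = 1/12 · (-2.19479e-05 − (-0.00390625)) = 0.000323692.

S_1 ≈ 0.111161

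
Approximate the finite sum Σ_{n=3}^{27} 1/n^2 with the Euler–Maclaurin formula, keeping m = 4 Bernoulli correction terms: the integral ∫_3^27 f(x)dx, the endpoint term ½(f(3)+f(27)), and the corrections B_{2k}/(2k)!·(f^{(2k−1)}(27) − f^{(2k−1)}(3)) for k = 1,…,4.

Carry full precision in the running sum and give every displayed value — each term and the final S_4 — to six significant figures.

S_4 ≈ 0.358574

The integral term ∫_3^27 1/x^2 dx = 0.296296.
Boundary: ½(f(3) + f(27)) = ½(0.111111 + 0.00137174) = 0.0562414.
Running total after boundary: 0.352538.
k=1: B_{2}/(2)! × [f^{(1)}(27) − f^{(1)}(3)] = 1/12 × (-0.000101611 − (-0.0740741)) = 0.00616437.
After k=1: 0.358702.
k=2: B_{4}/(4)! × [f^{(3)}(27) − f^{(3)}(3)] = −1/720 × (-1.67260e-06 − (-0.0987654)) = -0.000137172.
After k=2: 0.358565.
k=3: B_{6}/(6)! × [f^{(5)}(27) − f^{(5)}(3)] = 1/30240 × (-6.88313e-08 − (-0.329218)) = 1.08868e-05.
After k=3: 0.358576.
k=4: B_{8}/(8)! × [f^{(7)}(27) − f^{(7)}(3)] = −1/1209600 × (-5.28745e-09 − (-2.04847)) = -1.69351e-06.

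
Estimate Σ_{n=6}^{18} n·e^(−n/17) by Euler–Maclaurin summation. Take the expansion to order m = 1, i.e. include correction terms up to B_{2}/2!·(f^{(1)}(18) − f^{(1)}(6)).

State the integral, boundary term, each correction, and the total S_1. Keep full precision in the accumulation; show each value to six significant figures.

S_1 ≈ 73.5300

∫_6^18 x·e^(−x/17) dx evaluates to 68.3400.
Boundary: ½(f(6) + f(18)) = ½(4.21571 + 6.24355) = 5.22963.
So far: 73.5696.
Order-1 term: 1/12 · (-0.0204037 − 0.454636) = -0.0395866.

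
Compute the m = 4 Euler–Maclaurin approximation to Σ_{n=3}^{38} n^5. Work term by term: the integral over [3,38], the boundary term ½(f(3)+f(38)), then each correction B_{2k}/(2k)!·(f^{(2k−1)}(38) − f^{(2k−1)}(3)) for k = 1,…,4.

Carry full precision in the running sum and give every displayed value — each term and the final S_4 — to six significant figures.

∫_3^38 x^5 dx evaluates to 5.01823e+08.
½[f(3) + f(38)] = ½[243.000 + 7.92352e+07] = 3.96177e+07.
So far: 5.41440e+08.
k=1: B_{2}/(2)! × [f^{(1)}(38) − f^{(1)}(3)] = 1/12 × (1.04257e+07 − 405.000) = 868773.
After k=1: 5.42309e+08.
k=2: B_{4}/(4)! × [f^{(3)}(38) − f^{(3)}(3)] = −1/720 × (86640.0 − 540.000) = -119.583.
After k=2: 5.42309e+08.
k=3: B_{6}/(6)! × [f^{(5)}(38) − f^{(5)}(3)] = 1/30240 × (120.000 − 120.000) = 0.00000.
After k=3: 5.42309e+08.
k=4: B_{8}/(8)! × [f^{(7)}(38) − f^{(7)}(3)] = −1/1209600 × (0.00000 − 0.00000) = 0.00000.

S_4 ≈ 5.42309e+08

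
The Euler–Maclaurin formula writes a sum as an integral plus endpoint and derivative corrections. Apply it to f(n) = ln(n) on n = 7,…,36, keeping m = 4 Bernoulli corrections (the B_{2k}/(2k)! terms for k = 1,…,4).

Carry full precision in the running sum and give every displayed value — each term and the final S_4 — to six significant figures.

The integral term ∫_7^36 ln(x) dx = 86.3853.
Endpoint term: (f(7) + f(36))/2 = (1.94591 + 3.58352)/2 = 2.76471.
So far: 89.1500.
Correction k=1: B_{2}/2! · (f^{(1)}(36) − f^{(1)}(7)) = 1/12 · (0.0277778 − 0.142857) = -0.00958995.
After k=1: 89.1404.
Correction k=2: B_{4}/4! · (f^{(3)}(36) − f^{(3)}(7)) = −1/720 · (4.28669e-05 − 0.00583090) = 8.03894e-06.
After k=2: 89.1404.
Correction k=3: B_{6}/6! · (f^{(5)}(36) − f^{(5)}(7)) = 1/30240 · (3.96916e-07 − 0.00142798) = -4.72083e-08.
After k=3: 89.1404.
Correction k=4: B_{8}/8! · (f^{(7)}(36) − f^{(7)}(7)) = −1/1209600 · (9.18787e-09 − 0.000874271) = 7.22770e-10.

S_4 ≈ 89.1404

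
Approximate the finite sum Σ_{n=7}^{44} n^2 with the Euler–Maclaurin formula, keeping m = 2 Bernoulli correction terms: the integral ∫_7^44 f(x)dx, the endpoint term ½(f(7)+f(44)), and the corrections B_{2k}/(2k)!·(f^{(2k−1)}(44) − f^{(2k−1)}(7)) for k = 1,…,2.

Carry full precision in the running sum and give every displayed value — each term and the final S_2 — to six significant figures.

S_2 ≈ 29279.0

Integral: ∫_7^44 x^2 dx = 28280.3.
Endpoint term: (f(7) + f(44))/2 = (49.0000 + 1936.00)/2 = 992.500.
So far: 29272.8.
k=1: B_{2}/(2)! × [f^{(1)}(44) − f^{(1)}(7)] = 1/12 × (88.0000 − 14.0000) = 6.16667.
After k=1: 29279.0.
k=2: B_{4}/(4)! × [f^{(3)}(44) − f^{(3)}(7)] = −1/720 × (0.00000 − 0.00000) = 0.00000.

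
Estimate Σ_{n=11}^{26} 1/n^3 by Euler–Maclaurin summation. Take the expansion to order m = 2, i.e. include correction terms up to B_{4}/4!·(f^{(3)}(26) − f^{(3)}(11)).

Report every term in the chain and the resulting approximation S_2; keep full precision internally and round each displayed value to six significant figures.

S_2 ≈ 0.00381317

Integral: ∫_11^26 1/x^3 dx = 0.00339259.
Endpoint term: (f(11) + f(26))/2 = (0.000751315 + 5.68958e-05)/2 = 0.000404105.
So far: 0.00379669.
k=1: B_{2}/(2)! × [f^{(1)}(26) − f^{(1)}(11)] = 1/12 × (-6.56490e-06 − (-0.000204904)) = 1.65283e-05.
After k=1: 0.00381322.
k=2: B_{4}/(4)! × [f^{(3)}(26) − f^{(3)}(11)] = −1/720 × (-1.94228e-07 − (-3.38684e-05)) = -4.67697e-08.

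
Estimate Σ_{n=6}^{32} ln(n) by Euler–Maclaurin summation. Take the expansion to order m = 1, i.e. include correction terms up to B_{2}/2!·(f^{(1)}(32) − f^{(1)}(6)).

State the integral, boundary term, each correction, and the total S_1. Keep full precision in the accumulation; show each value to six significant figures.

Integral: ∫_6^32 ln(x) dx = 74.1530.
Endpoint term: (f(6) + f(32))/2 = (1.79176 + 3.46574)/2 = 2.62875.
Running total after boundary: 76.7817.
Order-1 term: 1/12 · (0.0312500 − 0.166667) = -0.0112847.

S_1 ≈ 76.7705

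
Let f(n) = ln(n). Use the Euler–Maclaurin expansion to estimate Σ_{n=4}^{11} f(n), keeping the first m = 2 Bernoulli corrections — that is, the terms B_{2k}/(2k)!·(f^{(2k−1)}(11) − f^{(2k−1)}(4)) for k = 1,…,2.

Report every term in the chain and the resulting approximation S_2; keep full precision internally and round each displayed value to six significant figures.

∫_4^11 ln(x) dx evaluates to 13.8317.
Endpoint term: (f(4) + f(11))/2 = (1.38629 + 2.39790)/2 = 1.89209.
Running total after boundary: 15.7238.
Correction k=1: B_{2}/2! · (f^{(1)}(11) − f^{(1)}(4)) = 1/12 · (0.0909091 − 0.250000) = -0.0132576.
After k=1: 15.7105.
Correction k=2: B_{4}/4! · (f^{(3)}(11) − f^{(3)}(4)) = −1/720 · (0.00150263 − 0.0312500) = 4.13158e-05.

S_2 ≈ 15.7105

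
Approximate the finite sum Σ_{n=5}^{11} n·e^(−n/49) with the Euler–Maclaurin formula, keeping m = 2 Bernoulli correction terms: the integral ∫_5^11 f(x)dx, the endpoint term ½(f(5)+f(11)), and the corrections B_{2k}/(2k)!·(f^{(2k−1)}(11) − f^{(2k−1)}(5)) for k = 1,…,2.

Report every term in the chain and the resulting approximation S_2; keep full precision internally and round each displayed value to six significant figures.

∫_5^11 x·e^(−x/49) dx evaluates to 40.4829.
Endpoint term: (f(5) + f(11))/2 = (4.51496 + 8.78816)/2 = 6.65156.
So far: 47.1345.
Correction k=1: B_{2}/2! · (f^{(1)}(11) − f^{(1)}(5)) = 1/12 · (0.619574 − 0.810851) = -0.0159398.
After k=1: 47.1185.
Correction k=2: B_{4}/4! · (f^{(3)}(11) − f^{(3)}(5)) = −1/720 · (0.000923541 − 0.00108989) = 2.31047e-07.

S_2 ≈ 47.1185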